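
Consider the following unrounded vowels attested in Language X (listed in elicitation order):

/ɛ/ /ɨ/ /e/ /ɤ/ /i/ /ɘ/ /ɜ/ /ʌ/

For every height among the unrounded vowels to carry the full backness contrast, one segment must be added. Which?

/ɯ/

high: front /i/, central /ɨ/, back —.
high-mid: front /e/, central /ɘ/, back /ɤ/.
low-mid: front /ɛ/, central /ɜ/, back /ʌ/.
The high row has no back member, so the gap is the high back unrounded vowel /ɯ/.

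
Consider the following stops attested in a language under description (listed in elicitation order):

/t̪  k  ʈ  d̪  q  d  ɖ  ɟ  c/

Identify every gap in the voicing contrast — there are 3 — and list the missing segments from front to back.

dental: voiceless /t̪/, voiced /d̪/.
alveolar: voiceless —, voiced /d/.
retroflex: voiceless /ʈ/, voiced /ɖ/.
palatal: voiceless /c/, voiced /ɟ/.
velar: voiceless /k/, voiced —.
uvular: voiceless /q/, voiced —.
Gaps, from front to back: alveolar lacks voiceless (/t/); velar lacks voiced (/ɡ/); uvular lacks voiced (/ɢ/).

/t/, /ɡ/, /ɢ/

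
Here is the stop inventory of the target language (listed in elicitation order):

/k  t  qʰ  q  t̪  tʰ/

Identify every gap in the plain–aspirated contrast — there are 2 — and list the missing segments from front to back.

dental: plain /t̪/, aspirated —.
alveolar: plain /t/, aspirated /tʰ/.
velar: plain /k/, aspirated —.
uvular: plain /q/, aspirated /qʰ/.
Gaps, from front to back: dental lacks aspirated (/t̪ʰ/); velar lacks aspirated (/kʰ/).

/t̪ʰ/, /kʰ/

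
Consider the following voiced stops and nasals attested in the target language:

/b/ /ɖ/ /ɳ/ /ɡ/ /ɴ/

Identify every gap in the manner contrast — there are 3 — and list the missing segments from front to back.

/m/, /ŋ/, /ɢ/

place of articulation  oral stop  nasal   
bilabial          b         —       
retroflex         ɖ         ɳ       
velar             ɡ         —       
uvular            —         ɴ       
Gaps, from front to back: bilabial lacks nasal (/m/); velar lacks nasal (/ŋ/); uvular lacks oral stop (/ɢ/).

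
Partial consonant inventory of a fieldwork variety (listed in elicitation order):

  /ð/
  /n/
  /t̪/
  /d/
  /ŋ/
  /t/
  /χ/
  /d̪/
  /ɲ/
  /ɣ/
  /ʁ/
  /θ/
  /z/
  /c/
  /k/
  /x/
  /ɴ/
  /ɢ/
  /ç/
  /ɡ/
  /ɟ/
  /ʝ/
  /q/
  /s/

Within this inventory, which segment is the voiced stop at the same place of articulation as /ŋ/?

/ɡ/

/ŋ/ is a velar nasal.
The voiced stop at the same place is a voiced velar stop — in this inventory, /ɡ/.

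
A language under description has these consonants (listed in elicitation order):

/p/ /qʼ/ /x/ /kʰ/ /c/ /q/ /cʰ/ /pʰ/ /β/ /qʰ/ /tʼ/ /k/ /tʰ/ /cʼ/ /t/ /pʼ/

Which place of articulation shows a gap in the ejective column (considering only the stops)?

velar

Plain: /p/ (bilabial), /t/ (alveolar), /c/ (palatal), /k/ (velar), /q/ (uvular).
Aspirated: /pʰ/ (bilabial), /tʰ/ (alveolar), /cʰ/ (palatal), /kʰ/ (velar), /qʰ/ (uvular).
Ejective: /pʼ/ (bilabial), /tʼ/ (alveolar), /cʼ/ (palatal), /qʼ/ (uvular).
Every place of articulation has an ejective member except velar, where /kʼ/ would be expected.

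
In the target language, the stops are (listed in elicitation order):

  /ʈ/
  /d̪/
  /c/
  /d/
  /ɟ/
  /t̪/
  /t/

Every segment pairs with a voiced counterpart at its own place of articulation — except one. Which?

Dental: /t̪/ ~ /d̪/
Alveolar: /t/ ~ /d/
Palatal: /c/ ~ /ɟ/
Retroflex: only /ʈ/ (voiceless); no voiced partner.
So /ʈ/ is the unpaired segment.

/ʈ/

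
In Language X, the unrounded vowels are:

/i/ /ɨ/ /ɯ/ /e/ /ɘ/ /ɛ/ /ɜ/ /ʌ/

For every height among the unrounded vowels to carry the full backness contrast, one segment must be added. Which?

/ɤ/

high: front /i/, central /ɨ/, back /ɯ/.
high-mid: front /e/, central /ɘ/, back —.
low-mid: front /ɛ/, central /ɜ/, back /ʌ/.
The high-mid row has no back member, so the gap is the high-mid back unrounded vowel /ɤ/.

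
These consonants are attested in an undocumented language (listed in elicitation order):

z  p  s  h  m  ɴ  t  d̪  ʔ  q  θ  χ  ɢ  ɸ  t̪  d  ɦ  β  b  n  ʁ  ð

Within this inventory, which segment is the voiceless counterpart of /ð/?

/ð/ is a voiced dental fricative.
The voiceless counterpart is a voiceless dental fricative — in this inventory, /θ/.

/θ/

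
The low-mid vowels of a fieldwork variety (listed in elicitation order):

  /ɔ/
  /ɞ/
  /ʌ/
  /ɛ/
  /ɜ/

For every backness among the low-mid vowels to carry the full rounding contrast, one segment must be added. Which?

/œ/

backness          unrounded  rounded 
front             ɛ         —       
central           ɜ         ɞ       
back              ʌ         ɔ       
The front row has no rounded member, so the gap is the front rounded vowel /œ/.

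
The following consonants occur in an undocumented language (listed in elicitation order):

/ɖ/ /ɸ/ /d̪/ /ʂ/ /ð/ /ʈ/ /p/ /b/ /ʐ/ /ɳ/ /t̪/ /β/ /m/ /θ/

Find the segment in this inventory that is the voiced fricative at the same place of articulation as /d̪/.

/d̪/ is a voiced dental stop.
The voiced fricative at the same place is a voiced dental fricative — in this inventory, /ð/.

/ð/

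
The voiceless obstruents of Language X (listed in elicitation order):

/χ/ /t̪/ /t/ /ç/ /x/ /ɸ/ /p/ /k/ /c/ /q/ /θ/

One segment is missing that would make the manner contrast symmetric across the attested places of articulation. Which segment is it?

/s/

Stop: /p/ (bilabial), /t̪/ (dental), /t/ (alveolar), /c/ (palatal), /k/ (velar), /q/ (uvular).
Fricative: /ɸ/ (bilabial), /θ/ (dental), /ç/ (palatal), /x/ (velar), /χ/ (uvular).
The alveolar row has no fricative member, so the gap is the alveolar fricative /s/.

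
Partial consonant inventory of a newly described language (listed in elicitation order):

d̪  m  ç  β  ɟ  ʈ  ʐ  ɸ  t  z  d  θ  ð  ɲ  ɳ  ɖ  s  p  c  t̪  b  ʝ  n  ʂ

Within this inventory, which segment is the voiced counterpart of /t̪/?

/d̪/

/t̪/ is a voiceless dental stop.
The voiced counterpart is a voiced dental stop — in this inventory, /d̪/.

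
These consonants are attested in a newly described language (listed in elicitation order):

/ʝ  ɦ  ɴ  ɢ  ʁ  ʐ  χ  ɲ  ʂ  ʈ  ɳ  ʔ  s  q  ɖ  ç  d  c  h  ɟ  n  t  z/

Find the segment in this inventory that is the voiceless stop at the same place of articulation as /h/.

/h/ is a voiceless glottal fricative.
The voiceless stop at the same place is a voiceless glottal stop — in this inventory, /ʔ/.

/ʔ/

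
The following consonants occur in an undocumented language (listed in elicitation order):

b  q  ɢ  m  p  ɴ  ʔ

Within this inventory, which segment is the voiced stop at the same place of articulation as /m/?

/b/

/m/ is a bilabial nasal.
The voiced stop at the same place is a voiced bilabial stop — in this inventory, /b/.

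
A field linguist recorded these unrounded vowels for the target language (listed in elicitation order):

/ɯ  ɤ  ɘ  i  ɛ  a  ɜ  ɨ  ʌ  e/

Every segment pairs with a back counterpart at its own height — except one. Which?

/a/

High: /i/ ~ /ɨ/ ~ /ɯ/
High-mid: /e/ ~ /ɘ/ ~ /ɤ/
Low-mid: /ɛ/ ~ /ɜ/ ~ /ʌ/
Low: only /a/ (front); no back partner.
So /a/ is the unpaired segment.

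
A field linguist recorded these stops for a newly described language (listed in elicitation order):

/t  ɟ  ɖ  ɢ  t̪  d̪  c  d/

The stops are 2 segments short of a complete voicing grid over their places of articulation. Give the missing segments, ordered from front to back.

dental: voiceless /t̪/, voiced /d̪/.
alveolar: voiceless /t/, voiced /d/.
retroflex: voiceless —, voiced /ɖ/.
palatal: voiceless /c/, voiced /ɟ/.
uvular: voiceless —, voiced /ɢ/.
Gaps, from front to back: retroflex lacks voiceless (/ʈ/); uvular lacks voiceless (/q/).

/ʈ/, /q/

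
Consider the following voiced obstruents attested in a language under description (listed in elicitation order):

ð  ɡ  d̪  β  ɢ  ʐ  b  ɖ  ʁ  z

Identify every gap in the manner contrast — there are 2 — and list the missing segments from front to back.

bilabial: stop /b/, fricative /β/.
dental: stop /d̪/, fricative /ð/.
alveolar: stop —, fricative /z/.
retroflex: stop /ɖ/, fricative /ʐ/.
velar: stop /ɡ/, fricative —.
uvular: stop /ɢ/, fricative /ʁ/.
Gaps, from front to back: alveolar lacks stop (/d/); velar lacks fricative (/ɣ/).

/d/, /ɣ/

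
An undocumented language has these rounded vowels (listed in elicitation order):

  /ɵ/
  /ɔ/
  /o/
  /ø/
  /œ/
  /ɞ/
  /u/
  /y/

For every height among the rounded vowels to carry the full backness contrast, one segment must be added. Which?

height            front     central   back    
high              y         —         u       
high-mid          ø         ɵ         o       
low-mid           œ         ɞ         ɔ       
The high row has no central member, so the gap is the high central rounded vowel /ʉ/.

/ʉ/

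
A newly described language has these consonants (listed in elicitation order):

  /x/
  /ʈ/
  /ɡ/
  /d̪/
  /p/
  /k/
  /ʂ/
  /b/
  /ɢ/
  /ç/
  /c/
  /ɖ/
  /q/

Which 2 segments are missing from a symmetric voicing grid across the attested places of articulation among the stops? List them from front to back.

Voiceless: /p/ (bilabial), /ʈ/ (retroflex), /c/ (palatal), /k/ (velar), /q/ (uvular).
Voiced: /b/ (bilabial), /d̪/ (dental), /ɖ/ (retroflex), /ɡ/ (velar), /ɢ/ (uvular).
Gaps, from front to back: dental lacks voiceless (/t̪/); palatal lacks voiced (/ɟ/).

/t̪/, /ɟ/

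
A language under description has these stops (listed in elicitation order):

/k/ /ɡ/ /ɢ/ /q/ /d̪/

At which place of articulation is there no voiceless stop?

dental

dental: voiceless —, voiced /d̪/.
velar: voiceless /k/, voiced /ɡ/.
uvular: voiceless /q/, voiced /ɢ/.
Every place of articulation has a voiceless member except dental, where /t̪/ would be expected.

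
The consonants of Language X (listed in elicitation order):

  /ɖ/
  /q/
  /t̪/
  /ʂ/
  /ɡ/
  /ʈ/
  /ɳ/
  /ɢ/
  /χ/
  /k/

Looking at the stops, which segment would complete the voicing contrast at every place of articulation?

Voiceless: /t̪/ (dental), /ʈ/ (retroflex), /k/ (velar), /q/ (uvular).
Voiced: /ɖ/ (retroflex), /ɡ/ (velar), /ɢ/ (uvular).
The dental row has no voiced member, so the gap is the voiced dental stop /d̪/.

/d̪/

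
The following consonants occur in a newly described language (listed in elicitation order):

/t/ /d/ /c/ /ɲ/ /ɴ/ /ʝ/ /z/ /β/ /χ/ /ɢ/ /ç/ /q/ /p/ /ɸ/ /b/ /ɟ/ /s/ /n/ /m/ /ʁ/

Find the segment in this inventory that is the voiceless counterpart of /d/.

/t/

/d/ is a voiced alveolar stop.
The voiceless counterpart is a voiceless alveolar stop — in this inventory, /t/.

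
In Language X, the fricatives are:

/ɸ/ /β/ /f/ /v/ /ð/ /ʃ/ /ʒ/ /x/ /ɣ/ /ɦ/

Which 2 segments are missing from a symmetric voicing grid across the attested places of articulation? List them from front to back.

place of articulation  voiceless  voiced  
bilabial          ɸ         β       
labiodental       f         v       
dental            —         ð       
postalveolar      ʃ         ʒ       
velar             x         ɣ       
glottal           —         ɦ       
Gaps, from front to back: dental lacks voiceless (/θ/); glottal lacks voiceless (/h/).

/θ/, /h/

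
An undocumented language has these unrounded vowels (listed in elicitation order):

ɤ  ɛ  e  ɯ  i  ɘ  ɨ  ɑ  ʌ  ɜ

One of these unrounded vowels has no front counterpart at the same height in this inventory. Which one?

/ɑ/

High: /i/ ~ /ɨ/ ~ /ɯ/
High-mid: /e/ ~ /ɘ/ ~ /ɤ/
Low-mid: /ɛ/ ~ /ɜ/ ~ /ʌ/
Low: only /ɑ/ (back); no front partner.
So /ɑ/ is the unpaired segment.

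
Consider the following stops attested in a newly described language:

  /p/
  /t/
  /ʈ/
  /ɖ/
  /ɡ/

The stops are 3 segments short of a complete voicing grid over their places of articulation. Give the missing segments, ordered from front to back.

/b/, /d/, /k/

bilabial: voiceless /p/, voiced —.
alveolar: voiceless /t/, voiced —.
retroflex: voiceless /ʈ/, voiced /ɖ/.
velar: voiceless —, voiced /ɡ/.
Gaps, from front to back: bilabial lacks voiced (/b/); alveolar lacks voiced (/d/); velar lacks voiceless (/k/).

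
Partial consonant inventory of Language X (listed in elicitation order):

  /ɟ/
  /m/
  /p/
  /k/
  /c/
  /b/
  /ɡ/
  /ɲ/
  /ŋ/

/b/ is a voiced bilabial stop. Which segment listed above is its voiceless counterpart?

/p/

The voiceless counterpart is a voiceless bilabial stop — in this inventory, /p/.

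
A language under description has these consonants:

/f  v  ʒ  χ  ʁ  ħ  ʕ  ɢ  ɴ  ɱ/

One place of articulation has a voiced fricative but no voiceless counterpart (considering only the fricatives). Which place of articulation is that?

postalveolar

place of articulation  voiceless  voiced  
labiodental       f         v       
postalveolar      —         ʒ       
uvular            χ         ʁ       
pharyngeal        ħ         ʕ       
Every place of articulation has a voiceless member except postalveolar, where /ʃ/ would be expected.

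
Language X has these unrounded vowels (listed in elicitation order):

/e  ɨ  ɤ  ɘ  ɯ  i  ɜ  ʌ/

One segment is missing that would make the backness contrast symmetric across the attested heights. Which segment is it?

high: front /i/, central /ɨ/, back /ɯ/.
high-mid: front /e/, central /ɘ/, back /ɤ/.
low-mid: front —, central /ɜ/, back /ʌ/.
The low-mid row has no front member, so the gap is the low-mid front unrounded vowel /ɛ/.

/ɛ/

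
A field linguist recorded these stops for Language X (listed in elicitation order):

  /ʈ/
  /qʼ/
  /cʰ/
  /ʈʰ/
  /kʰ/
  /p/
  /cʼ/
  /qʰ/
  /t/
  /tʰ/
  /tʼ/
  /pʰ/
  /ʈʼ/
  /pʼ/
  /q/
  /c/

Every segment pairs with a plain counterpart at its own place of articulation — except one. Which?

Bilabial: /p/ ~ /pʰ/ ~ /pʼ/
Alveolar: /t/ ~ /tʰ/ ~ /tʼ/
Retroflex: /ʈ/ ~ /ʈʰ/ ~ /ʈʼ/
Palatal: /c/ ~ /cʰ/ ~ /cʼ/
Uvular: /q/ ~ /qʰ/ ~ /qʼ/
Velar: only /kʰ/ (aspirated); no plain partner.
So /kʰ/ is the unpaired segment.

/kʰ/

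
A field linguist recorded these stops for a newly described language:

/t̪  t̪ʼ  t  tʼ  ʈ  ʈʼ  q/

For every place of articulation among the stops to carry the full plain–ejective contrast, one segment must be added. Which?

/qʼ/

dental: plain /t̪/, ejective /t̪ʼ/.
alveolar: plain /t/, ejective /tʼ/.
retroflex: plain /ʈ/, ejective /ʈʼ/.
uvular: plain /q/, ejective —.
The uvular row has no ejective member, so the gap is the ejective uvular stop /qʼ/.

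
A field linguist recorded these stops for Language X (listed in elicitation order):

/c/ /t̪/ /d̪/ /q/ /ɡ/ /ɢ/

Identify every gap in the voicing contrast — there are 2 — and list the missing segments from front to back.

place of articulation  voiceless  voiced  
dental            t̪        d̪      
palatal           c         —       
velar             —         ɡ       
uvular            q         ɢ       
Gaps, from front to back: palatal lacks voiced (/ɟ/); velar lacks voiceless (/k/).

/ɟ/, /k/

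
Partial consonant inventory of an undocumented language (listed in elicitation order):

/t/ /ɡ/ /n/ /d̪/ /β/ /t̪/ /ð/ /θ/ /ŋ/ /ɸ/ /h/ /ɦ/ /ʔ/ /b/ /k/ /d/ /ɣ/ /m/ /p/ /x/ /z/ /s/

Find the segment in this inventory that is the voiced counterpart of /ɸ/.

/β/

/ɸ/ is a voiceless bilabial fricative.
The voiced counterpart is a voiced bilabial fricative — in this inventory, /β/.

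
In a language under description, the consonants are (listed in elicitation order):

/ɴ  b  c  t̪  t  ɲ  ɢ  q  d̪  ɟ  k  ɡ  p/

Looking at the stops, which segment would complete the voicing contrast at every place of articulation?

/d/

place of articulation  voiceless  voiced  
bilabial          p         b       
dental            t̪        d̪      
alveolar          t         —       
palatal           c         ɟ       
velar             k         ɡ       
uvular            q         ɢ       
The alveolar row has no voiced member, so the gap is the voiced alveolar stop /d/.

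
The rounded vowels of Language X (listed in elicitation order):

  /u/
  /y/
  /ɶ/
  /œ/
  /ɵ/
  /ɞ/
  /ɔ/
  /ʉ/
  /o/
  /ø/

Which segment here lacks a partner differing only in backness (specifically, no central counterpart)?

/ɶ/

High: /y/ ~ /ʉ/ ~ /u/
High-mid: /ø/ ~ /ɵ/ ~ /o/
Low-mid: /œ/ ~ /ɞ/ ~ /ɔ/
Low: only /ɶ/ (front); no central partner.
So /ɶ/ is the unpaired segment.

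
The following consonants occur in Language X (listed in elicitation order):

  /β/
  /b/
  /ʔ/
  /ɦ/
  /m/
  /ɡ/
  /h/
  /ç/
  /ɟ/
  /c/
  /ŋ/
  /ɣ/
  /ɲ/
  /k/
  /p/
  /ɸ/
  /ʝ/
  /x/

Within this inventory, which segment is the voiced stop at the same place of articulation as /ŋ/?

/ŋ/ is a velar nasal.
The voiced stop at the same place is a voiced velar stop — in this inventory, /ɡ/.

/ɡ/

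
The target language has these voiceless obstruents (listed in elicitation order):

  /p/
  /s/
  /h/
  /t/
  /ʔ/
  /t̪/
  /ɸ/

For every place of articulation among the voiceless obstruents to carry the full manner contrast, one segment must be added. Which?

Stop: /p/ (bilabial), /t̪/ (dental), /t/ (alveolar), /ʔ/ (glottal).
Fricative: /ɸ/ (bilabial), /s/ (alveolar), /h/ (glottal).
The dental row has no fricative member, so the gap is the dental fricative /θ/.

/θ/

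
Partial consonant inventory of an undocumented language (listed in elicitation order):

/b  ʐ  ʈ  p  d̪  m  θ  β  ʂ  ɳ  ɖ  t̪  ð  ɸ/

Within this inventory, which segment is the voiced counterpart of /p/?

/p/ is a voiceless bilabial stop.
The voiced counterpart is a voiced bilabial stop — in this inventory, /b/.

/b/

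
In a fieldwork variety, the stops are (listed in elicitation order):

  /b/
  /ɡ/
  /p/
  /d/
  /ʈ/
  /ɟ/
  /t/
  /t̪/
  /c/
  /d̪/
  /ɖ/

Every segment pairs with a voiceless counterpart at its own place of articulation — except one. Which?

/ɡ/

Bilabial: /p/ ~ /b/
Dental: /t̪/ ~ /d̪/
Alveolar: /t/ ~ /d/
Retroflex: /ʈ/ ~ /ɖ/
Palatal: /c/ ~ /ɟ/
Velar: only /ɡ/ (voiced); no voiceless partner.
So /ɡ/ is the unpaired segment.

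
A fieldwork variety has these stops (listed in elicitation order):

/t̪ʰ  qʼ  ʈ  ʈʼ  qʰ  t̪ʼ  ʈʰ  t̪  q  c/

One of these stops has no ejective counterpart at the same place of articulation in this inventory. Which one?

Dental: /t̪/ ~ /t̪ʰ/ ~ /t̪ʼ/
Retroflex: /ʈ/ ~ /ʈʰ/ ~ /ʈʼ/
Uvular: /q/ ~ /qʰ/ ~ /qʼ/
Palatal: only /c/ (plain); no ejective partner.
So /c/ is the unpaired segment.

/c/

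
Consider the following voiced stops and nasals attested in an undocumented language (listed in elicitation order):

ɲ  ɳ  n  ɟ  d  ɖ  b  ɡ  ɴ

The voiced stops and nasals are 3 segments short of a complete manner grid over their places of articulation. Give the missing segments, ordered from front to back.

/m/, /ŋ/, /ɢ/

bilabial: oral stop /b/, nasal —.
alveolar: oral stop /d/, nasal /n/.
retroflex: oral stop /ɖ/, nasal /ɳ/.
palatal: oral stop /ɟ/, nasal /ɲ/.
velar: oral stop /ɡ/, nasal —.
uvular: oral stop —, nasal /ɴ/.
Gaps, from front to back: bilabial lacks nasal (/m/); velar lacks nasal (/ŋ/); uvular lacks oral stop (/ɢ/).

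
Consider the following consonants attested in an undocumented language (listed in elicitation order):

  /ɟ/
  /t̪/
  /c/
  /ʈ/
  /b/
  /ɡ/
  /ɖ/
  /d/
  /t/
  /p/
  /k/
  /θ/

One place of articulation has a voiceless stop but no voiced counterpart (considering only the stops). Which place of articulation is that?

bilabial: voiceless /p/, voiced /b/.
dental: voiceless /t̪/, voiced —.
alveolar: voiceless /t/, voiced /d/.
retroflex: voiceless /ʈ/, voiced /ɖ/.
palatal: voiceless /c/, voiced /ɟ/.
velar: voiceless /k/, voiced /ɡ/.
Every place of articulation has a voiced member except dental, where /d̪/ would be expected.

dental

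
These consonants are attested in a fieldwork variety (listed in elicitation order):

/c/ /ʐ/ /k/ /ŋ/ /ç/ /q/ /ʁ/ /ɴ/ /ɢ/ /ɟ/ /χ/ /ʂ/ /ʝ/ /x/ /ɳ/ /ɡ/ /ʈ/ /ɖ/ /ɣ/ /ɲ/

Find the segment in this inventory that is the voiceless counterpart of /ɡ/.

/ɡ/ is a voiced velar stop.
The voiceless counterpart is a voiceless velar stop — in this inventory, /k/.

/k/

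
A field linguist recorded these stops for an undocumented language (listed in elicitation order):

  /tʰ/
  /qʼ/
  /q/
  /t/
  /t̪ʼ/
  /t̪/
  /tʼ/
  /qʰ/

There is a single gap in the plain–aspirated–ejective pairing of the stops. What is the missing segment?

/t̪ʰ/

place of articulation  plain     aspirated  ejective
dental            t̪        —         t̪ʼ     
alveolar          t         tʰ        tʼ      
uvular            q         qʰ        qʼ      
The dental row has no aspirated member, so the gap is the aspirated dental stop /t̪ʰ/.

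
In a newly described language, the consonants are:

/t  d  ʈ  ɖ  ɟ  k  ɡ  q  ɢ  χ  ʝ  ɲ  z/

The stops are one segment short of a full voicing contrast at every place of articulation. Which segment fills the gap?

/c/

Voiceless: /t/ (alveolar), /ʈ/ (retroflex), /k/ (velar), /q/ (uvular).
Voiced: /d/ (alveolar), /ɖ/ (retroflex), /ɟ/ (palatal), /ɡ/ (velar), /ɢ/ (uvular).
The palatal row has no voiceless member, so the gap is the voiceless palatal stop /c/.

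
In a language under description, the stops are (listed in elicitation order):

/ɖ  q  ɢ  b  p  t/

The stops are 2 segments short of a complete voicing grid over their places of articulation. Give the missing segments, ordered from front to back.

/d/, /ʈ/

place of articulation  voiceless  voiced  
bilabial          p         b       
alveolar          t         —       
retroflex         —         ɖ       
uvular            q         ɢ       
Gaps, from front to back: alveolar lacks voiced (/d/); retroflex lacks voiceless (/ʈ/).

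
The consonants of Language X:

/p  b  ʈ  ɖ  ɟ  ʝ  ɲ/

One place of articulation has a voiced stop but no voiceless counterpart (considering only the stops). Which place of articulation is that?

place of articulation  voiceless  voiced  
bilabial          p         b       
retroflex         ʈ         ɖ       
palatal           —         ɟ       
Every place of articulation has a voiceless member except palatal, where /c/ would be expected.

palatal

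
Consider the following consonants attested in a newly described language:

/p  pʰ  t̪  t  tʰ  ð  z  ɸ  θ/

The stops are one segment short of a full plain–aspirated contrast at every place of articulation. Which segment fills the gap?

Plain: /p/ (bilabial), /t̪/ (dental), /t/ (alveolar).
Aspirated: /pʰ/ (bilabial), /tʰ/ (alveolar).
The dental row has no aspirated member, so the gap is the aspirated dental stop /t̪ʰ/.

/t̪ʰ/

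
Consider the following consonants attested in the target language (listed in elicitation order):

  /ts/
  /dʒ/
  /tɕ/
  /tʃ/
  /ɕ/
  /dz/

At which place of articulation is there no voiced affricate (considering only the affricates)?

place of articulation  voiceless  voiced  
alveolar          ts        dz      
postalveolar      tʃ        dʒ      
alveolo-palatal   tɕ        —       
Every place of articulation has a voiced member except alveolo-palatal, where /dʑ/ would be expected.

alveolo-palatal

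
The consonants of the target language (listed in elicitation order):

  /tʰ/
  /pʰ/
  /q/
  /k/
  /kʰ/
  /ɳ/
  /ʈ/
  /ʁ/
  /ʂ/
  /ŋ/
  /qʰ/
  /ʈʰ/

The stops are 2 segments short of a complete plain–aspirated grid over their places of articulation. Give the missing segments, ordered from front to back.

place of articulation  plain     aspirated
bilabial          —         pʰ      
alveolar          —         tʰ      
retroflex         ʈ         ʈʰ      
velar             k         kʰ      
uvular            q         qʰ      
Gaps, from front to back: bilabial lacks plain (/p/); alveolar lacks plain (/t/).

/p/, /t/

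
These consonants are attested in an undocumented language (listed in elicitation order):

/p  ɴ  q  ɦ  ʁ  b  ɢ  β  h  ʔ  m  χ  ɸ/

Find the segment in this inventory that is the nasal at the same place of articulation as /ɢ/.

/ɢ/ is a voiced uvular stop.
The nasal at the same place is an uvular nasal — in this inventory, /ɴ/.

/ɴ/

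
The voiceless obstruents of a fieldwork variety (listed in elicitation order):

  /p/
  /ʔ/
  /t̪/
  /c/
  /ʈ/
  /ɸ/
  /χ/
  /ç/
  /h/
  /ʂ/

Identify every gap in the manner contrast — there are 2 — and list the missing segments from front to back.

/θ/, /q/

place of articulation  stop      fricative
bilabial          p         ɸ       
dental            t̪        —       
retroflex         ʈ         ʂ       
palatal           c         ç       
uvular            —         χ       
glottal           ʔ         h       
Gaps, from front to back: dental lacks fricative (/θ/); uvular lacks stop (/q/).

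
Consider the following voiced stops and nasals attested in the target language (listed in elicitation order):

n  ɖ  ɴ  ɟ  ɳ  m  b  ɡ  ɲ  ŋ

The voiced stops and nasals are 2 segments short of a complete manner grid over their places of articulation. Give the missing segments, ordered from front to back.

place of articulation  oral stop  nasal   
bilabial          b         m       
alveolar          —         n       
retroflex         ɖ         ɳ       
palatal           ɟ         ɲ       
velar             ɡ         ŋ       
uvular            —         ɴ       
Gaps, from front to back: alveolar lacks oral stop (/d/); uvular lacks oral stop (/ɢ/).

/d/, /ɢ/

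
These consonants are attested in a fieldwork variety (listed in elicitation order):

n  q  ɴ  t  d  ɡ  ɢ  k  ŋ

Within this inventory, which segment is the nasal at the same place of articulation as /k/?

/ŋ/

/k/ is a voiceless velar stop.
The nasal at the same place is a velar nasal — in this inventory, /ŋ/.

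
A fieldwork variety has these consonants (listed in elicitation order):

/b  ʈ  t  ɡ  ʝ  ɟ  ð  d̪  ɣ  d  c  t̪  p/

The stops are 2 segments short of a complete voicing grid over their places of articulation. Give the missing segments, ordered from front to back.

bilabial: voiceless /p/, voiced /b/.
dental: voiceless /t̪/, voiced /d̪/.
alveolar: voiceless /t/, voiced /d/.
retroflex: voiceless /ʈ/, voiced —.
palatal: voiceless /c/, voiced /ɟ/.
velar: voiceless —, voiced /ɡ/.
Gaps, from front to back: retroflex lacks voiced (/ɖ/); velar lacks voiceless (/k/).

/ɖ/, /k/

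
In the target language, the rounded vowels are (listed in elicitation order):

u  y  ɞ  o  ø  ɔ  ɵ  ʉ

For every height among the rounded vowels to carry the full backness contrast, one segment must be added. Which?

/œ/

high: front /y/, central /ʉ/, back /u/.
high-mid: front /ø/, central /ɵ/, back /o/.
low-mid: front —, central /ɞ/, back /ɔ/.
The low-mid row has no front member, so the gap is the low-mid front rounded vowel /œ/.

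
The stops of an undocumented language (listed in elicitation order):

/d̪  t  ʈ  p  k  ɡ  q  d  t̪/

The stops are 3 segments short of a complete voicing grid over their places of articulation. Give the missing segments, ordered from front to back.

place of articulation  voiceless  voiced  
bilabial          p         —       
dental            t̪        d̪      
alveolar          t         d       
retroflex         ʈ         —       
velar             k         ɡ       
uvular            q         —       
Gaps, from front to back: bilabial lacks voiced (/b/); retroflex lacks voiced (/ɖ/); uvular lacks voiced (/ɢ/).

/b/, /ɖ/, /ɢ/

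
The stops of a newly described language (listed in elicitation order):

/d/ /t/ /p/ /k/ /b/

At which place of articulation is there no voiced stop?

velar

bilabial: voiceless /p/, voiced /b/.
alveolar: voiceless /t/, voiced /d/.
velar: voiceless /k/, voiced —.
Every place of articulation has a voiced member except velar, where /ɡ/ would be expected.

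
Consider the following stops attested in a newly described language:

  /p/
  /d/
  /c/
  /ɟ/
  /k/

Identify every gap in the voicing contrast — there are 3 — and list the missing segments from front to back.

/b/, /t/, /ɡ/

Voiceless: /p/ (bilabial), /c/ (palatal), /k/ (velar).
Voiced: /d/ (alveolar), /ɟ/ (palatal).
Gaps, from front to back: bilabial lacks voiced (/b/); alveolar lacks voiceless (/t/); velar lacks voiced (/ɡ/).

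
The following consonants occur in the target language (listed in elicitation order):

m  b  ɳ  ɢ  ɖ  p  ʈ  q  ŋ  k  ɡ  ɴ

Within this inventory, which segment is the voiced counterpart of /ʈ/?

/ʈ/ is a voiceless retroflex stop.
The voiced counterpart is a voiced retroflex stop — in this inventory, /ɖ/.

/ɖ/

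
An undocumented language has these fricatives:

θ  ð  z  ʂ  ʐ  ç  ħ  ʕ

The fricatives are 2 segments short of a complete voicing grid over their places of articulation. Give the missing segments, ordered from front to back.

/s/, /ʝ/

dental: voiceless /θ/, voiced /ð/.
alveolar: voiceless —, voiced /z/.
retroflex: voiceless /ʂ/, voiced /ʐ/.
palatal: voiceless /ç/, voiced —.
pharyngeal: voiceless /ħ/, voiced /ʕ/.
Gaps, from front to back: alveolar lacks voiceless (/s/); palatal lacks voiced (/ʝ/).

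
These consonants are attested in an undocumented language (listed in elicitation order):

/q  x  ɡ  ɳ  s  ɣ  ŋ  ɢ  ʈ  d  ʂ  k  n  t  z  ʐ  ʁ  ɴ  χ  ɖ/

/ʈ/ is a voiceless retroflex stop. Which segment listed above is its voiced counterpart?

/ɖ/

The voiced counterpart is a voiced retroflex stop — in this inventory, /ɖ/.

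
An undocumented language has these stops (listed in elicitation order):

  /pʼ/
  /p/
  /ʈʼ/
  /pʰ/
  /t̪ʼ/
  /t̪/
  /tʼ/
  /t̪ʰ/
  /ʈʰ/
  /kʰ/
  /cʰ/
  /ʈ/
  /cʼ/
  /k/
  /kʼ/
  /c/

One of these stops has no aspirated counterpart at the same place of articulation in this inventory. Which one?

Bilabial: /p/ ~ /pʰ/ ~ /pʼ/
Dental: /t̪/ ~ /t̪ʰ/ ~ /t̪ʼ/
Retroflex: /ʈ/ ~ /ʈʰ/ ~ /ʈʼ/
Palatal: /c/ ~ /cʰ/ ~ /cʼ/
Velar: /k/ ~ /kʰ/ ~ /kʼ/
Alveolar: only /tʼ/ (ejective); no aspirated partner.
So /tʼ/ is the unpaired segment.

/tʼ/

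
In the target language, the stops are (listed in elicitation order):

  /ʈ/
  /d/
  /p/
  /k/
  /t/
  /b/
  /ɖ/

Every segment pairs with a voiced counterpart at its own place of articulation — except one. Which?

Bilabial: /p/ ~ /b/
Alveolar: /t/ ~ /d/
Retroflex: /ʈ/ ~ /ɖ/
Velar: only /k/ (voiceless); no voiced partner.
So /k/ is the unpaired segment.

/k/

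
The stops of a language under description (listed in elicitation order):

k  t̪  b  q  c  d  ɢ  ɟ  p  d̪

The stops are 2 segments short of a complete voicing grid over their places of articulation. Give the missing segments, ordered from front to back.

/t/, /ɡ/

bilabial: voiceless /p/, voiced /b/.
dental: voiceless /t̪/, voiced /d̪/.
alveolar: voiceless —, voiced /d/.
palatal: voiceless /c/, voiced /ɟ/.
velar: voiceless /k/, voiced —.
uvular: voiceless /q/, voiced /ɢ/.
Gaps, from front to back: alveolar lacks voiceless (/t/); velar lacks voiced (/ɡ/).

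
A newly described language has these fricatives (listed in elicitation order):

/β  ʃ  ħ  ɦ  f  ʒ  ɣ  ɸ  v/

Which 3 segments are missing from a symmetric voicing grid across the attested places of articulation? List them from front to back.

bilabial: voiceless /ɸ/, voiced /β/.
labiodental: voiceless /f/, voiced /v/.
postalveolar: voiceless /ʃ/, voiced /ʒ/.
velar: voiceless —, voiced /ɣ/.
pharyngeal: voiceless /ħ/, voiced —.
glottal: voiceless —, voiced /ɦ/.
Gaps, from front to back: velar lacks voiceless (/x/); pharyngeal lacks voiced (/ʕ/); glottal lacks voiceless (/h/).

/x/, /ʕ/, /h/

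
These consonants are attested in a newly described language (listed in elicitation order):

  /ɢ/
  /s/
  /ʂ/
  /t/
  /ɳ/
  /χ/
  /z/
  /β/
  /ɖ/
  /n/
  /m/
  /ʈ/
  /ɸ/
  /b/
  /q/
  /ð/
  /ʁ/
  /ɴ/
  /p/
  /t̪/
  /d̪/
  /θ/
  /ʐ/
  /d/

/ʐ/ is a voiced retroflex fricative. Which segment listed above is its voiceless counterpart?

The voiceless counterpart is a voiceless retroflex fricative — in this inventory, /ʂ/.

/ʂ/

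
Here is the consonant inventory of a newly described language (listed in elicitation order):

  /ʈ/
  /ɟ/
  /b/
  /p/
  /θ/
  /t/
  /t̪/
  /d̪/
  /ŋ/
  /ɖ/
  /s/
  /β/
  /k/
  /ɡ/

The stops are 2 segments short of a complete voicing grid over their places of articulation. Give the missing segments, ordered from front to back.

place of articulation  voiceless  voiced  
bilabial          p         b       
dental            t̪        d̪      
alveolar          t         —       
retroflex         ʈ         ɖ       
palatal           —         ɟ       
velar             k         ɡ       
Gaps, from front to back: alveolar lacks voiced (/d/); palatal lacks voiceless (/c/).

/d/, /c/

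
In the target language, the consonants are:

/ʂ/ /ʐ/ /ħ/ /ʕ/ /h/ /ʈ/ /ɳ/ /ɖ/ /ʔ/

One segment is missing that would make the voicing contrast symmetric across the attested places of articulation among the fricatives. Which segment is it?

place of articulation  voiceless  voiced  
retroflex         ʂ         ʐ       
pharyngeal        ħ         ʕ       
glottal           h         —       
The glottal row has no voiced member, so the gap is the voiced glottal fricative /ɦ/.

/ɦ/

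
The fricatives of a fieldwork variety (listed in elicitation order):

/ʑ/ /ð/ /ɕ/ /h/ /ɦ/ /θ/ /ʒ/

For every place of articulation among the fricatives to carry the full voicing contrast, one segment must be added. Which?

/ʃ/

place of articulation  voiceless  voiced  
dental            θ         ð       
postalveolar      —         ʒ       
alveolo-palatal   ɕ         ʑ       
glottal           h         ɦ       
The postalveolar row has no voiceless member, so the gap is the voiceless postalveolar fricative /ʃ/.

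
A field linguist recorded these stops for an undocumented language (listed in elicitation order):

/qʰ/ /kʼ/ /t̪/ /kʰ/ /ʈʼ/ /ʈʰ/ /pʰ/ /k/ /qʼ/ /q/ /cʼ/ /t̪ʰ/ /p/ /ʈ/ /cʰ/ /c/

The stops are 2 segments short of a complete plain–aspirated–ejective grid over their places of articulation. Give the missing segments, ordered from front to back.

bilabial: plain /p/, aspirated /pʰ/, ejective —.
dental: plain /t̪/, aspirated /t̪ʰ/, ejective —.
retroflex: plain /ʈ/, aspirated /ʈʰ/, ejective /ʈʼ/.
palatal: plain /c/, aspirated /cʰ/, ejective /cʼ/.
velar: plain /k/, aspirated /kʰ/, ejective /kʼ/.
uvular: plain /q/, aspirated /qʰ/, ejective /qʼ/.
Gaps, from front to back: bilabial lacks ejective (/pʼ/); dental lacks ejective (/t̪ʼ/).

/pʼ/, /t̪ʼ/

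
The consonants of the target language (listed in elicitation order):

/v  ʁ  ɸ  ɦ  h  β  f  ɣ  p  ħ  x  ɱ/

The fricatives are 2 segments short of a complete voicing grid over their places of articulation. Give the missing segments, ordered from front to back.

/χ/, /ʕ/

bilabial: voiceless /ɸ/, voiced /β/.
labiodental: voiceless /f/, voiced /v/.
velar: voiceless /x/, voiced /ɣ/.
uvular: voiceless —, voiced /ʁ/.
pharyngeal: voiceless /ħ/, voiced —.
glottal: voiceless /h/, voiced /ɦ/.
Gaps, from front to back: uvular lacks voiceless (/χ/); pharyngeal lacks voiced (/ʕ/).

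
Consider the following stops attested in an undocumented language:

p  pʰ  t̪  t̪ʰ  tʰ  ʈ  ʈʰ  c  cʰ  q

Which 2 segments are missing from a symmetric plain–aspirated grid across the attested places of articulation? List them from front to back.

bilabial: plain /p/, aspirated /pʰ/.
dental: plain /t̪/, aspirated /t̪ʰ/.
alveolar: plain —, aspirated /tʰ/.
retroflex: plain /ʈ/, aspirated /ʈʰ/.
palatal: plain /c/, aspirated /cʰ/.
uvular: plain /q/, aspirated —.
Gaps, from front to back: alveolar lacks plain (/t/); uvular lacks aspirated (/qʰ/).

/t/, /qʰ/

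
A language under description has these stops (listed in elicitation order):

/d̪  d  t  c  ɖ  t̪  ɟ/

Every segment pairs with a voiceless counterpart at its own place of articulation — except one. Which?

/ɖ/

Dental: /t̪/ ~ /d̪/
Alveolar: /t/ ~ /d/
Palatal: /c/ ~ /ɟ/
Retroflex: only /ɖ/ (voiced); no voiceless partner.
So /ɖ/ is the unpaired segment.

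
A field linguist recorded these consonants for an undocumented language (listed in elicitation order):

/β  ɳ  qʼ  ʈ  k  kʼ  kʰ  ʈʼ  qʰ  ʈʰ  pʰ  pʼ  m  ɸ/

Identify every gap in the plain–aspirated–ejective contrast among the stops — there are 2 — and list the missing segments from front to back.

/p/, /q/

place of articulation  plain     aspirated  ejective
bilabial          —         pʰ        pʼ      
retroflex         ʈ         ʈʰ        ʈʼ      
velar             k         kʰ        kʼ      
uvular            —         qʰ        qʼ      
Gaps, from front to back: bilabial lacks plain (/p/); uvular lacks plain (/q/).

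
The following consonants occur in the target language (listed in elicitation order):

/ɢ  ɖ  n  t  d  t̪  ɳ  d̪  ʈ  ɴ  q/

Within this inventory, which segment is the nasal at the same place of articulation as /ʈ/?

/ʈ/ is a voiceless retroflex stop.
The nasal at the same place is a retroflex nasal — in this inventory, /ɳ/.

/ɳ/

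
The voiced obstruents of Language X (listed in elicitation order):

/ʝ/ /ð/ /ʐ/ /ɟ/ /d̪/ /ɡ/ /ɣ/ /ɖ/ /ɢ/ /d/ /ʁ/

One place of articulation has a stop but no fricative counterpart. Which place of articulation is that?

place of articulation  stop      fricative
dental            d̪        ð       
alveolar          d         —       
retroflex         ɖ         ʐ       
palatal           ɟ         ʝ       
velar             ɡ         ɣ       
uvular            ɢ         ʁ       
Every place of articulation has a fricative member except alveolar, where /z/ would be expected.

alveolar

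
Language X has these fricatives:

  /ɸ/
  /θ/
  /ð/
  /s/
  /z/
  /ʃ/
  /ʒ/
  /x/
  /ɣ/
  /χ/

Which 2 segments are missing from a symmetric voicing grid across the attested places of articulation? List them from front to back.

bilabial: voiceless /ɸ/, voiced —.
dental: voiceless /θ/, voiced /ð/.
alveolar: voiceless /s/, voiced /z/.
postalveolar: voiceless /ʃ/, voiced /ʒ/.
velar: voiceless /x/, voiced /ɣ/.
uvular: voiceless /χ/, voiced —.
Gaps, from front to back: bilabial lacks voiced (/β/); uvular lacks voiced (/ʁ/).

/β/, /ʁ/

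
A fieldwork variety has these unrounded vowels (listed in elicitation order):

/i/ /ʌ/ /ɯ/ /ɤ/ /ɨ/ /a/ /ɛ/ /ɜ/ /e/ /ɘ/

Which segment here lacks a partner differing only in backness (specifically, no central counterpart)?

/a/

High: /i/ ~ /ɨ/ ~ /ɯ/
High-mid: /e/ ~ /ɘ/ ~ /ɤ/
Low-mid: /ɛ/ ~ /ɜ/ ~ /ʌ/
Low: only /a/ (front); no central partner.
So /a/ is the unpaired segment.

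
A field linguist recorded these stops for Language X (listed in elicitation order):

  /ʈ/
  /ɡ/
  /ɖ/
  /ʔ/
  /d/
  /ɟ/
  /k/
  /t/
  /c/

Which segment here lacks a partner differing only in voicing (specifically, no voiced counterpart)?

Alveolar: /t/ ~ /d/
Retroflex: /ʈ/ ~ /ɖ/
Palatal: /c/ ~ /ɟ/
Velar: /k/ ~ /ɡ/
Glottal: only /ʔ/ (voiceless); no voiced partner.
So /ʔ/ is the unpaired segment.

/ʔ/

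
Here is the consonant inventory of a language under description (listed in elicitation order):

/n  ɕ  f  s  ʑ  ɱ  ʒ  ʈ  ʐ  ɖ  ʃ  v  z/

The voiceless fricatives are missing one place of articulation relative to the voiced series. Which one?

place of articulation  voiceless  voiced  
labiodental       f         v       
alveolar          s         z       
postalveolar      ʃ         ʒ       
retroflex         —         ʐ       
alveolo-palatal   ɕ         ʑ       
Every place of articulation has a voiceless member except retroflex, where /ʂ/ would be expected.

retroflex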